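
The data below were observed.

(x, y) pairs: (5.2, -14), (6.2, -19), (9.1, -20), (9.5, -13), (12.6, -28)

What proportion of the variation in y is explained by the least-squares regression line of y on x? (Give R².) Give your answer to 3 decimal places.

0.470

n = 5, Σx = 42.6, Σy = -94, Σxy = -848.9, Σx² = 397.3, Σy² = 1910
Sxx = Σx² − (Σx)²/n = 397.3 − 362.952 = 34.348
Sxy = Σxy − (Σx)(Σy)/n = -848.9 − (-800.88) = -48.02
Syy = Σy² − (Σy)²/n = 1910 − 1767.2 = 142.8
R² = Sxy²/(Sxx·Syy) = (-48.02)²/(34.348·142.8) = 0.470126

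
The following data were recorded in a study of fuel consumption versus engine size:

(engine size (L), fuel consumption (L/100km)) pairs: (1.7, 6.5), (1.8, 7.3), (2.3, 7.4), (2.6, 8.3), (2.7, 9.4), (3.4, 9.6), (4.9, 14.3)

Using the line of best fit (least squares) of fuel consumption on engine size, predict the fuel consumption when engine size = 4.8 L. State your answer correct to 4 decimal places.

13.6660

n = 7, Σx = 19.4, Σy = 62.8, Σxy = 190.88, Σx² = 61.04
Sxx = Σx² − (Σx)²/n = 61.04 − 53.765714 = 7.274286
Sxy = Σxy − (Σx)(Σy)/n = 190.88 − 174.045714 = 16.834286
b = Sxy/Sxx = 16.834286/7.274286 = 2.314218
a = ȳ − b·x̄ = 8.971429 − 2.314218·2.771429 = 2.557738
ŷ(4.8) = a + b·4.8 = 2.557738 + 2.314218·4.8 = 13.665986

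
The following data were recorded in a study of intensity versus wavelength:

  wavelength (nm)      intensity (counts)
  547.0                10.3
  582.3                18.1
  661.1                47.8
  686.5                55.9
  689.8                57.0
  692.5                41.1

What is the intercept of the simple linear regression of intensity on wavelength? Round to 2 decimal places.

-152.55

n = 6, Σx = 3859.2, Σy = 230.2, Σxy = 153930.01, Σx² = 2501998.04
Sxx = Σx² − (Σx)²/n = 2501998.04 − 2482237.44 = 19760.6
Sxy = Σxy − (Σx)(Σy)/n = 153930.01 − 148064.64 = 5865.37
b = Sxy/Sxx = 5865.37/19760.6 = 0.296821
a = ȳ − b·x̄ = 38.366667 − 0.296821·643.2 = -152.548892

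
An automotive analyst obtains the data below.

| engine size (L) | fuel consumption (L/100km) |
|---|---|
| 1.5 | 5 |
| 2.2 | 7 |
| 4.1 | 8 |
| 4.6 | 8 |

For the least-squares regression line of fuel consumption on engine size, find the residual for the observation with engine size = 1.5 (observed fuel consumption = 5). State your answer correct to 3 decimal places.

n = 4, Σx = 12.4, Σy = 28, Σxy = 92.5, Σx² = 45.06
Sxx = Σx² − (Σx)²/n = 45.06 − 38.44 = 6.62
Sxy = Σxy − (Σx)(Σy)/n = 92.5 − 86.8 = 5.7
b = Sxy/Sxx = 5.7/6.62 = 0.861027
a = ȳ − b·x̄ = 7 − 0.861027·3.1 = 4.330816
ŷ(1.5) = 4.330816 + 0.861027·1.5 = 5.622356
residual = y − ŷ = 5 − 5.622356 = -0.622356

-0.622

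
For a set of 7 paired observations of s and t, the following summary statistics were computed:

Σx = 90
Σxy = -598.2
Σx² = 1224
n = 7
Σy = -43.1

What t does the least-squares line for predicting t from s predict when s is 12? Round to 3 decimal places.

-5.592

Sxx = Σx² − (Σx)²/n = 1224 − 1157.142857 = 66.857143
Sxy = Σxy − (Σx)(Σy)/n = -598.2 − (-554.142857) = -44.057143
b = Sxy/Sxx = -44.057143/66.857143 = -0.658974
a = ȳ − b·x̄ = -6.157143 − (-0.658974)·12.857143 = 2.315385
ŷ(12) = a + b·12 = 2.315385 + (-0.658974)·12 = -5.592308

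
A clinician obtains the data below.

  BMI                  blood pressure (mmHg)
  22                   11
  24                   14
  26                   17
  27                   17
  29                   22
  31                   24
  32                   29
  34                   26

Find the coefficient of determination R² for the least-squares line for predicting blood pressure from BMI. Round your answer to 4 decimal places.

0.9256

n = 8, Σx = 225, Σy = 160, Σxy = 4673, Σx² = 6447, Σy² = 3472
Sxx = Σx² − (Σx)²/n = 6447 − 6328.125 = 118.875
Sxy = Σxy − (Σx)(Σy)/n = 4673 − 4500 = 173
Syy = Σy² − (Σy)²/n = 3472 − 3200 = 272
R² = Sxy²/(Sxx·Syy) = (173)²/(118.875·272) = 0.925620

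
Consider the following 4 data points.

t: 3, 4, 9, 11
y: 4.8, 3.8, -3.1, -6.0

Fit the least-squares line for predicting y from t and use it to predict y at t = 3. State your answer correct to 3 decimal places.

n = 4, Σx = 27, Σy = -0.5, Σxy = -64.3, Σx² = 227
Sxx = Σx² − (Σx)²/n = 227 − 182.25 = 44.75
Sxy = Σxy − (Σx)(Σy)/n = -64.3 − (-3.375) = -60.925
b = Sxy/Sxx = -60.925/44.75 = -1.361453
a = ȳ − b·x̄ = -0.125 − (-1.361453)·6.75 = 9.064804
ŷ(3) = a + b·3 = 9.064804 + (-1.361453)·3 = 4.980447

4.980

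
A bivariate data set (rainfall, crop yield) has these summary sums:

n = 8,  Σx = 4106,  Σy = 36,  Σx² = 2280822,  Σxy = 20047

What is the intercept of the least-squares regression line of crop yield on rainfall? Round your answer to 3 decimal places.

-0.147

Sxx = Σx² − (Σx)²/n = 2280822 − 2107404.5 = 173417.5
Sxy = Σxy − (Σx)(Σy)/n = 20047 − 18477 = 1570
b = Sxy/Sxx = 1570/173417.5 = 0.009053
a = ȳ − b·x̄ = 4.5 − 0.009053·513.25 = -0.146604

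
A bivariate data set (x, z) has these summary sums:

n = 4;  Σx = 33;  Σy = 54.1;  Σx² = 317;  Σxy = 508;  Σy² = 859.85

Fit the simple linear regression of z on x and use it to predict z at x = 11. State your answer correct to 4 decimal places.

Sxx = Σx² − (Σx)²/n = 317 − 272.25 = 44.75
Sxy = Σxy − (Σx)(Σy)/n = 508 − 446.325 = 61.675
b = Sxy/Sxx = 61.675/44.75 = 1.378212
a = ȳ − b·x̄ = 13.525 − 1.378212·8.25 = 2.154749
ŷ(11) = a + b·11 = 2.154749 + 1.378212·11 = 17.315084

17.3151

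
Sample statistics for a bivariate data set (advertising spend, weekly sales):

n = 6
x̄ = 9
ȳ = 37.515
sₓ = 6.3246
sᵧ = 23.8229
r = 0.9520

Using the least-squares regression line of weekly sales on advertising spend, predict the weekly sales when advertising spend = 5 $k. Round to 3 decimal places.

b = r · sᵧ/sₓ = 0.952 · 23.8229/6.3246 = 3.585903
a = ȳ − b·x̄ = 37.515 − 3.585903·9 = 5.241875
ŷ(5) = a + b·5 = 5.241875 + 3.585903·5 = 23.171389

23.171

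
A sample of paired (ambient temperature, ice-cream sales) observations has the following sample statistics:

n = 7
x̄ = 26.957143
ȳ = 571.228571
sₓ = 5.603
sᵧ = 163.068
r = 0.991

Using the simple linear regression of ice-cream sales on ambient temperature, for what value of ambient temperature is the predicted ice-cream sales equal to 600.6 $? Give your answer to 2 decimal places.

27.98

b = r · sᵧ/sₓ = 0.991 · 163.068/5.603 = 28.841761
a = ȳ − b·x̄ = 571.228571 − 28.841761·26.957143 = -206.262910
Set a + b·x = 600.6: x = (600.6 − (-206.262910)) / 28.841761 = 27.975508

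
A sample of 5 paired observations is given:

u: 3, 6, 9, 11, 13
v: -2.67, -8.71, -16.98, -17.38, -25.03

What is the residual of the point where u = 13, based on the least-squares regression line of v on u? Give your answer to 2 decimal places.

-1.04

n = 5, Σx = 42, Σy = -70.77, Σxy = -729.66, Σx² = 416
Sxx = Σx² − (Σx)²/n = 416 − 352.8 = 63.2
Sxy = Σxy − (Σx)(Σy)/n = -729.66 − (-594.468) = -135.192
b = Sxy/Sxx = -135.192/63.2 = -2.139114
a = ȳ − b·x̄ = -14.154 − (-2.139114)·8.4 = 3.814557
ŷ(13) = 3.814557 + (-2.139114)·13 = -23.993924
residual = y − ŷ = -25.03 − (-23.993924) = -1.036076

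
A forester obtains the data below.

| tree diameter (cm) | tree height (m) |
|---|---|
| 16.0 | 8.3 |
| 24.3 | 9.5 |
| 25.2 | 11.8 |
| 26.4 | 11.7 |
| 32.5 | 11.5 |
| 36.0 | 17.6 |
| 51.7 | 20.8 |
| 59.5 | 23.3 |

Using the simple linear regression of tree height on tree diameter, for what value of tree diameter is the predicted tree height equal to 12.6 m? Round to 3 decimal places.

n = 8, Σx = 271.6, Σy = 114.5, Σxy = 4438.95, Σx² = 10743.88
Sxx = Σx² − (Σx)²/n = 10743.88 − 9220.82 = 1523.06
Sxy = Σxy − (Σx)(Σy)/n = 4438.95 − 3887.275 = 551.675
b = Sxy/Sxx = 551.675/1523.06 = 0.362215
a = ȳ − b·x̄ = 14.3125 − 0.362215·33.95 = 2.015305
Set a + b·x = 12.6: x = (12.6 − 2.015305) / 0.362215 = 29.222143

29.222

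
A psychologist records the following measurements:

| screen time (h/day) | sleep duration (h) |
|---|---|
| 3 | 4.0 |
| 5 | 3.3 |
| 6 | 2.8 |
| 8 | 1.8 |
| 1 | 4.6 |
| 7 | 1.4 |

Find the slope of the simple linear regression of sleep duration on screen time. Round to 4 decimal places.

-0.4529

n = 6, Σx = 30, Σy = 17.9, Σxy = 74.1, Σx² = 184
Sxx = Σx² − (Σx)²/n = 184 − 150 = 34
Sxy = Σxy − (Σx)(Σy)/n = 74.1 − 89.5 = -15.4
b = Sxy/Sxx = -15.4/34 = -0.452941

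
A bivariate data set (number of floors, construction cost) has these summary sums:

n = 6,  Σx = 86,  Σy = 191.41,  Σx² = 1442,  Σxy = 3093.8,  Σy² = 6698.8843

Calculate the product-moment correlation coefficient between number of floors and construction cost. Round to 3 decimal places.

Sxx = Σx² − (Σx)²/n = 1442 − 1232.666667 = 209.333333
Sxy = Σxy − (Σx)(Σy)/n = 3093.8 − 2743.543333 = 350.256667
Syy = Σy² − (Σy)²/n = 6698.8843 − 6106.298017 = 592.586283
r = Sxy/√(Sxx·Syy) = 350.256667/√(124048.061978) = 350.256667/352.204574 = 0.994469

0.994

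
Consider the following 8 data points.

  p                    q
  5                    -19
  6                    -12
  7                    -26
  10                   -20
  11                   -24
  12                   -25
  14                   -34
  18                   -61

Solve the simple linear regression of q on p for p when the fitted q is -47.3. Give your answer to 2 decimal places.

17.06

n = 8, Σx = 83, Σy = -221, Σxy = -2687, Σx² = 995
Sxx = Σx² − (Σx)²/n = 995 − 861.125 = 133.875
Sxy = Σxy − (Σx)(Σy)/n = -2687 − (-2292.875) = -394.125
b = Sxy/Sxx = -394.125/133.875 = -2.943978
a = ȳ − b·x̄ = -27.625 − (-2.943978)·10.375 = 2.918768
Set a + b·x = -47.3: x = (-47.3 − 2.918768) / (-2.943978) = 17.058135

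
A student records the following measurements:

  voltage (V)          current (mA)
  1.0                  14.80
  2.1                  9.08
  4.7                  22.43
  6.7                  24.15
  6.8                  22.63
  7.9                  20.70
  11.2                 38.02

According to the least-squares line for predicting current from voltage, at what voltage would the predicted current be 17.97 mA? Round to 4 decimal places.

n = 7, Σx = 40.4, Σy = 151.81, Σxy = 1044.332, Σx² = 306.48
Sxx = Σx² − (Σx)²/n = 306.48 − 233.165714 = 73.314286
Sxy = Σxy − (Σx)(Σy)/n = 1044.332 − 876.160571 = 168.171429
b = Sxy/Sxx = 168.171429/73.314286 = 2.293843
a = ȳ − b·x̄ = 21.687143 − 2.293843·5.771429 = 8.448394
Set a + b·x = 17.97: x = (17.97 − 8.448394) / 2.293843 = 4.150941

4.1509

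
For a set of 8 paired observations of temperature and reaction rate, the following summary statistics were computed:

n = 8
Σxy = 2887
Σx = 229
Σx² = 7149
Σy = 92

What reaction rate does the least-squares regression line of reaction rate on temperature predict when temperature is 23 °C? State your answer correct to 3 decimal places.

9.099

Sxx = Σx² − (Σx)²/n = 7149 − 6555.125 = 593.875
Sxy = Σxy − (Σx)(Σy)/n = 2887 − 2633.5 = 253.5
b = Sxy/Sxx = 253.5/593.875 = 0.426858
a = ȳ − b·x̄ = 11.5 − 0.426858·28.625 = -0.718796
ŷ(23) = a + b·23 = -0.718796 + 0.426858·23 = 9.098927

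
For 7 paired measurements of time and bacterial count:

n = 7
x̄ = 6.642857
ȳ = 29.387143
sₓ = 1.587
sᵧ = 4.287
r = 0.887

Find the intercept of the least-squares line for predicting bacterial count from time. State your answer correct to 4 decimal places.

13.4704

b = r · sᵧ/sₓ = 0.887 · 4.287/1.587 = 2.396074
a = ȳ − b·x̄ = 29.387143 − 2.396074·6.642857 = 13.470368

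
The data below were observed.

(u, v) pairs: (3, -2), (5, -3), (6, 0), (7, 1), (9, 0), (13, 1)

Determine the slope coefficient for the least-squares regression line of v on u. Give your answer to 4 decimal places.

n = 6, Σx = 43, Σy = -3, Σxy = -1, Σx² = 369
Sxx = Σx² − (Σx)²/n = 369 − 308.166667 = 60.833333
Sxy = Σxy − (Σx)(Σy)/n = -1 − (-21.5) = 20.5
b = Sxy/Sxx = 20.5/60.833333 = 0.336986

0.3370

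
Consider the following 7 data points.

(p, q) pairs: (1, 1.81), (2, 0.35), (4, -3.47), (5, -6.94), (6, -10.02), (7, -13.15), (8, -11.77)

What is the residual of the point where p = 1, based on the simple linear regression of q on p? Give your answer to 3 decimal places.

n = 7, Σx = 33, Σy = -43.19, Σxy = -292.4, Σx² = 195
Sxx = Σx² − (Σx)²/n = 195 − 155.571429 = 39.428571
Sxy = Σxy − (Σx)(Σy)/n = -292.4 − (-203.61) = -88.79
b = Sxy/Sxx = -88.79/39.428571 = -2.251920
a = ȳ − b·x̄ = -6.17 − (-2.251920)·4.714286 = 4.446196
ŷ(1) = 4.446196 + (-2.251920)·1 = 2.194275
residual = y − ŷ = 1.81 − 2.194275 = -0.384275

-0.384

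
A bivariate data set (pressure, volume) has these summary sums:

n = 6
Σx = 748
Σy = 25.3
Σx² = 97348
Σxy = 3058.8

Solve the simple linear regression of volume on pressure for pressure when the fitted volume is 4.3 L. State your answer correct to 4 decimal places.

121.0826

Sxx = Σx² − (Σx)²/n = 97348 − 93250.666667 = 4097.333333
Sxy = Σxy − (Σx)(Σy)/n = 3058.8 − 3154.066667 = -95.266667
b = Sxy/Sxx = -95.266667/4097.333333 = -0.023251
a = ȳ − b·x̄ = 4.216667 − (-0.023251)·124.666667 = 7.115278
Set a + b·x = 4.3: x = (4.3 − 7.115278) / (-0.023251) = 121.082575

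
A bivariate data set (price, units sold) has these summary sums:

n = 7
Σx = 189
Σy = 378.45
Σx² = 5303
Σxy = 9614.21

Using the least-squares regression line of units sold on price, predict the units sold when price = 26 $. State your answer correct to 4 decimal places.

Sxx = Σx² − (Σx)²/n = 5303 − 5103 = 200
Sxy = Σxy − (Σx)(Σy)/n = 9614.21 − 10218.15 = -603.94
b = Sxy/Sxx = -603.94/200 = -3.0197
a = ȳ − b·x̄ = 54.064286 − (-3.0197)·27 = 135.596186
ŷ(26) = a + b·26 = 135.596186 + (-3.0197)·26 = 57.083986

57.0840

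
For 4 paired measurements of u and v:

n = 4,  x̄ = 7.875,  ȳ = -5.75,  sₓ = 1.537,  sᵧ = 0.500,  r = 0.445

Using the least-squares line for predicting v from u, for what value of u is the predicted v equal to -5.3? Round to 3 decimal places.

10.984

b = r · sᵧ/sₓ = 0.445 · 0.5/1.537 = 0.144763
a = ȳ − b·x̄ = -5.75 − 0.144763·7.875 = -6.890005
Set a + b·x = -5.3: x = (-5.3 − (-6.890005)) / 0.144763 = 10.983539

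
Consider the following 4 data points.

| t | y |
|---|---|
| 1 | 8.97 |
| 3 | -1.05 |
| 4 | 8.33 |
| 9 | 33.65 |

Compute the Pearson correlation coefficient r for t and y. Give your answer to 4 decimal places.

0.8573

n = 4, Σx = 17, Σy = 49.9, Σxy = 341.99, Σx² = 107, Σy² = 1283.2748
Sxx = Σx² − (Σx)²/n = 107 − 72.25 = 34.75
Sxy = Σxy − (Σx)(Σy)/n = 341.99 − 212.075 = 129.915
Syy = Σy² − (Σy)²/n = 1283.2748 − 622.5025 = 660.7723
r = Sxy/√(Sxx·Syy) = 129.915/√(22961.837425) = 129.915/151.531638 = 0.857346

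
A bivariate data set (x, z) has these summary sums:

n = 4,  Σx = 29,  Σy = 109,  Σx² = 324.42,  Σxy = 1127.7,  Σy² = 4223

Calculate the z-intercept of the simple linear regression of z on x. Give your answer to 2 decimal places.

Sxx = Σx² − (Σx)²/n = 324.42 − 210.25 = 114.17
Sxy = Σxy − (Σx)(Σy)/n = 1127.7 − 790.25 = 337.45
b = Sxy/Sxx = 337.45/114.17 = 2.955680
a = ȳ − b·x̄ = 27.25 − 2.955680·7.25 = 5.821319

5.82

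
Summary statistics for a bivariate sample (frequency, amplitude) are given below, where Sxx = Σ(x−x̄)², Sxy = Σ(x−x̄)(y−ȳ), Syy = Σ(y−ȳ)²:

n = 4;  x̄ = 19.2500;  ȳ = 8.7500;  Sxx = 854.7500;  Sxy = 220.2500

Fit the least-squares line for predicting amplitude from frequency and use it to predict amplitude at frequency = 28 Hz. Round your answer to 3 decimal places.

11.005

b = Sxy/Sxx = 220.25/854.75 = 0.257678
a = ȳ − b·x̄ = 8.75 − 0.257678·19.25 = 3.789705
ŷ(28) = a + b·28 = 3.789705 + 0.257678·28 = 11.004680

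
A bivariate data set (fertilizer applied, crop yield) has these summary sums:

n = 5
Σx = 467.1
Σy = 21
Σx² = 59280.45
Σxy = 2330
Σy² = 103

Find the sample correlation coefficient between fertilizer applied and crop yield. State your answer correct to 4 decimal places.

0.7652

Sxx = Σx² − (Σx)²/n = 59280.45 − 43636.482 = 15643.968
Sxy = Σxy − (Σx)(Σy)/n = 2330 − 1961.82 = 368.18
Syy = Σy² − (Σy)²/n = 103 − 88.2 = 14.8
r = Sxy/√(Sxx·Syy) = 368.18/√(231530.7264) = 368.18/481.176398 = 0.765166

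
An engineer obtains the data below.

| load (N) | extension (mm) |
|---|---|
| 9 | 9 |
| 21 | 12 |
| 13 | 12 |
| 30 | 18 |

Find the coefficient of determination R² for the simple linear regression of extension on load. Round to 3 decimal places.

n = 4, Σx = 73, Σy = 51, Σxy = 1029, Σx² = 1591, Σy² = 693
Sxx = Σx² − (Σx)²/n = 1591 − 1332.25 = 258.75
Sxy = Σxy − (Σx)(Σy)/n = 1029 − 930.75 = 98.25
Syy = Σy² − (Σy)²/n = 693 − 650.25 = 42.75
R² = Sxy²/(Sxx·Syy) = (98.25)²/(258.75·42.75) = 0.872667

0.873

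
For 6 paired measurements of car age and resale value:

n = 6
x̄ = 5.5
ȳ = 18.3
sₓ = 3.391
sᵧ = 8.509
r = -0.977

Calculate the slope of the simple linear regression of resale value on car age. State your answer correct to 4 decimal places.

-2.4516

b = r · sᵧ/sₓ = -0.977 · 8.509/3.391 = -2.451576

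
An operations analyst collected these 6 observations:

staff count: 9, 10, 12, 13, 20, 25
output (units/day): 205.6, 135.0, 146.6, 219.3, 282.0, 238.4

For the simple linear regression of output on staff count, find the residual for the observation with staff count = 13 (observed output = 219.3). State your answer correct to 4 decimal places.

25.9871

n = 6, Σx = 89, Σy = 1226.9, Σxy = 19410.5, Σx² = 1519
Sxx = Σx² − (Σx)²/n = 1519 − 1320.166667 = 198.833333
Sxy = Σxy − (Σx)(Σy)/n = 19410.5 − 18199.016667 = 1211.483333
b = Sxy/Sxx = 1211.483333/198.833333 = 6.092959
a = ȳ − b·x̄ = 204.483333 − 6.092959·14.833333 = 114.104443
ŷ(13) = 114.104443 + 6.092959·13 = 193.312909
residual = y − ŷ = 219.3 − 193.312909 = 25.987091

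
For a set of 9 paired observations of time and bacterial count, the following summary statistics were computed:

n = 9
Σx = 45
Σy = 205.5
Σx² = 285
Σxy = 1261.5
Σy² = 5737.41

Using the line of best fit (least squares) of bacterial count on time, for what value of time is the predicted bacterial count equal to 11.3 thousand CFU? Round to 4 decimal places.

Sxx = Σx² − (Σx)²/n = 285 − 225 = 60
Sxy = Σxy − (Σx)(Σy)/n = 1261.5 − 1027.5 = 234
b = Sxy/Sxx = 234/60 = 3.9
a = ȳ − b·x̄ = 22.833333 − 3.9·5 = 3.333333
Set a + b·x = 11.3: x = (11.3 − 3.333333) / 3.9 = 2.042735

2.0427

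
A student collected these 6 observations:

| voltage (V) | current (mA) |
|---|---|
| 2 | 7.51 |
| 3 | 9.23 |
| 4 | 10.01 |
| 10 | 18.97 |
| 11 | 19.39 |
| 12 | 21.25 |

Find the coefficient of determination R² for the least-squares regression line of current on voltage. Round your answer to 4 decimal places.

n = 6, Σx = 42, Σy = 86.36, Σxy = 740.74, Σx² = 394, Σy² = 1429.1886
Sxx = Σx² − (Σx)²/n = 394 − 294 = 100
Sxy = Σxy − (Σx)(Σy)/n = 740.74 − 604.52 = 136.22
Syy = Σy² − (Σy)²/n = 1429.1886 − 1243.008267 = 186.180333
R² = Sxy²/(Sxx·Syy) = (136.22)²/(100·186.180333) = 0.996662

0.9967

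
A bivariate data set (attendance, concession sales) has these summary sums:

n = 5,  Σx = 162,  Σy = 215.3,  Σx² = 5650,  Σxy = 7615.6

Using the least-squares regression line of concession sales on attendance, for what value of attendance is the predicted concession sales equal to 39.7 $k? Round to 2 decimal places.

30.29

Sxx = Σx² − (Σx)²/n = 5650 − 5248.8 = 401.2
Sxy = Σxy − (Σx)(Σy)/n = 7615.6 − 6975.72 = 639.88
b = Sxy/Sxx = 639.88/401.2 = 1.594915
a = ȳ − b·x̄ = 43.06 − 1.594915·32.4 = -8.615254
Set a + b·x = 39.7: x = (39.7 − (-8.615254)) / 1.594915 = 30.293305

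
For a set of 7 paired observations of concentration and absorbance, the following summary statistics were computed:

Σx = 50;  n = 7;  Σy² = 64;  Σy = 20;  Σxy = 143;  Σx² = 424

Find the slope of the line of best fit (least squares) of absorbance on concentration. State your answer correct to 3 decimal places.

Sxx = Σx² − (Σx)²/n = 424 − 357.142857 = 66.857143
Sxy = Σxy − (Σx)(Σy)/n = 143 − 142.857143 = 0.142857
b = Sxy/Sxx = 0.142857/66.857143 = 0.002137

0.002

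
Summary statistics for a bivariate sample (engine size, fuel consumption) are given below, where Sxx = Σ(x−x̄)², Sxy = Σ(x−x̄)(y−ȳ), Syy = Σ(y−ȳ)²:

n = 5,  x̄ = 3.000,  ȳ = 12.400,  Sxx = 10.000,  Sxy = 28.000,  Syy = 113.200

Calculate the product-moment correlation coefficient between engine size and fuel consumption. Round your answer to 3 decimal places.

r = Sxy/√(Sxx·Syy) = 28/√(1132) = 28/33.645208 = 0.832214

0.832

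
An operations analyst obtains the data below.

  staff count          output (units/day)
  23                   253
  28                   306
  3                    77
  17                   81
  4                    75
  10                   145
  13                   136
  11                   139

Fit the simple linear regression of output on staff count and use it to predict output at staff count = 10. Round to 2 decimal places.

120.64

n = 8, Σx = 109, Σy = 1212, Σxy = 21042, Σx² = 2017
Sxx = Σx² − (Σx)²/n = 2017 − 1485.125 = 531.875
Sxy = Σxy − (Σx)(Σy)/n = 21042 − 16513.5 = 4528.5
b = Sxy/Sxx = 4528.5/531.875 = 8.514219
a = ȳ − b·x̄ = 151.5 − 8.514219·13.625 = 35.493772
ŷ(10) = a + b·10 = 35.493772 + 8.514219·10 = 120.635958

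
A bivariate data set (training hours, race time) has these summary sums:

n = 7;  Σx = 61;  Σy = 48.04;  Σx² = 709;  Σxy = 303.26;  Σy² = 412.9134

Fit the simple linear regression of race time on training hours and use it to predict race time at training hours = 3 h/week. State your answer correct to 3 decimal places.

Sxx = Σx² − (Σx)²/n = 709 − 531.571429 = 177.428571
Sxy = Σxy − (Σx)(Σy)/n = 303.26 − 418.634286 = -115.374286
b = Sxy/Sxx = -115.374286/177.428571 = -0.650258
a = ȳ − b·x̄ = 6.862857 − (-0.650258)·8.714286 = 12.529388
ŷ(3) = a + b·3 = 12.529388 + (-0.650258)·3 = 10.578615

10.579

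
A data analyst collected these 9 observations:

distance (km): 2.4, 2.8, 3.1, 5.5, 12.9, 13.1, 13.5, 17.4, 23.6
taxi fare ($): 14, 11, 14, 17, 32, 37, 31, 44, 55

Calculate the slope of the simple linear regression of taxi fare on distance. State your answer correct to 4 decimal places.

n = 9, Σx = 94.3, Σy = 255, Σxy = 3580.9, Σx² = 1433.45
Sxx = Σx² − (Σx)²/n = 1433.45 − 988.054444 = 445.395556
Sxy = Σxy − (Σx)(Σy)/n = 3580.9 − 2671.833333 = 909.066667
b = Sxy/Sxx = 909.066667/445.395556 = 2.041032

2.0410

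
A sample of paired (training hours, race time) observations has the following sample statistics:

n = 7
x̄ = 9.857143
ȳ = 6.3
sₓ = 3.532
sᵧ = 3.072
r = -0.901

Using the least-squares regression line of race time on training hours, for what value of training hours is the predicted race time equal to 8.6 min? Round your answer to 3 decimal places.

6.922

b = r · sᵧ/sₓ = -0.901 · 3.072/3.532 = -0.783656
a = ȳ − b·x̄ = 6.3 − (-0.783656)·9.857143 = 14.024606
Set a + b·x = 8.6: x = (8.6 − 14.024606) / (-0.783656) = 6.922181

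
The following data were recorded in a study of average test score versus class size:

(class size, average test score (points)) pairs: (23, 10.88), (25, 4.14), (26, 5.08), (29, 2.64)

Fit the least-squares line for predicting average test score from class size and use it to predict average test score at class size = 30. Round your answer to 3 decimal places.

0.432

n = 4, Σx = 103, Σy = 22.74, Σxy = 562.38, Σx² = 2671
Sxx = Σx² − (Σx)²/n = 2671 − 2652.25 = 18.75
Sxy = Σxy − (Σx)(Σy)/n = 562.38 − 585.555 = -23.175
b = Sxy/Sxx = -23.175/18.75 = -1.236
a = ȳ − b·x̄ = 5.685 − (-1.236)·25.75 = 37.512
ŷ(30) = a + b·30 = 37.512 + (-1.236)·30 = 0.432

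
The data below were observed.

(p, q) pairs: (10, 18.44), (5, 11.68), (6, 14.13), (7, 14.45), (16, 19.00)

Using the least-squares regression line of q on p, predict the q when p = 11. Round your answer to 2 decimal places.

16.91

n = 5, Σx = 44, Σy = 77.7, Σxy = 732.73, Σx² = 466
Sxx = Σx² − (Σx)²/n = 466 − 387.2 = 78.8
Sxy = Σxy − (Σx)(Σy)/n = 732.73 − 683.76 = 48.97
b = Sxy/Sxx = 48.97/78.8 = 0.621447
a = ȳ − b·x̄ = 15.54 − 0.621447·8.8 = 10.071269
ŷ(11) = a + b·11 = 10.071269 + 0.621447·11 = 16.907183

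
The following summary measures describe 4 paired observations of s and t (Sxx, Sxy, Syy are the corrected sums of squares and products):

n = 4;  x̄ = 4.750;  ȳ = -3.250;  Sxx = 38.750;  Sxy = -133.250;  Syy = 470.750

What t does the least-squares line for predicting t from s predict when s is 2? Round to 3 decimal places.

6.206

b = Sxy/Sxx = -133.25/38.75 = -3.438710
a = ȳ − b·x̄ = -3.25 − (-3.438710)·4.75 = 13.083871
ŷ(2) = a + b·2 = 13.083871 + (-3.438710)·2 = 6.206452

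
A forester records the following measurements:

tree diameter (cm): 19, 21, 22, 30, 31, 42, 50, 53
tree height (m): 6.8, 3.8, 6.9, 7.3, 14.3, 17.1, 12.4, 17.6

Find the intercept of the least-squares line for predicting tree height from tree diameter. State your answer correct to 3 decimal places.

-0.187

n = 8, Σx = 268, Σy = 86.2, Σxy = 3294.1, Σx² = 10220
Sxx = Σx² − (Σx)²/n = 10220 − 8978 = 1242
Sxy = Σxy − (Σx)(Σy)/n = 3294.1 − 2887.7 = 406.4
b = Sxy/Sxx = 406.4/1242 = 0.327214
a = ȳ − b·x̄ = 10.775 − 0.327214·33.5 = -0.186675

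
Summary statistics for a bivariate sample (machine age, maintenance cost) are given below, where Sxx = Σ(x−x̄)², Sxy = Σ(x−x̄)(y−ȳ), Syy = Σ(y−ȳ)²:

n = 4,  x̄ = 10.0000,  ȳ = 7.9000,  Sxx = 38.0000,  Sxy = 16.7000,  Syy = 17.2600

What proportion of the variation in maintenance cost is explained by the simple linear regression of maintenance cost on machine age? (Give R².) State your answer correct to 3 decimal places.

0.425

R² = Sxy²/(Sxx·Syy) = (16.7)²/(38·17.26) = 0.425215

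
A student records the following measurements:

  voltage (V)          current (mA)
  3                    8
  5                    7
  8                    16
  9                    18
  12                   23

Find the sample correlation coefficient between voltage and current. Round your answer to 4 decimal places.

n = 5, Σx = 37, Σy = 72, Σxy = 625, Σx² = 323, Σy² = 1222
Sxx = Σx² − (Σx)²/n = 323 − 273.8 = 49.2
Sxy = Σxy − (Σx)(Σy)/n = 625 − 532.8 = 92.2
Syy = Σy² − (Σy)²/n = 1222 − 1036.8 = 185.2
r = Sxy/√(Sxx·Syy) = 92.2/√(9111.84) = 92.2/95.455958 = 0.965890

0.9659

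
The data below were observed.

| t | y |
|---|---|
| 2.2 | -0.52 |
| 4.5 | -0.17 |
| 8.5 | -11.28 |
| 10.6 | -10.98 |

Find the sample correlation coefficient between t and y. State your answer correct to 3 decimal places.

-0.932

n = 4, Σx = 25.8, Σy = -22.95, Σxy = -214.177, Σx² = 209.7, Σy² = 248.0981
Sxx = Σx² − (Σx)²/n = 209.7 − 166.41 = 43.29
Sxy = Σxy − (Σx)(Σy)/n = -214.177 − (-148.0275) = -66.1495
Syy = Σy² − (Σy)²/n = 248.0981 − 131.675625 = 116.422475
r = Sxy/√(Sxx·Syy) = -66.1495/√(5039.928943) = -66.1495/70.992457 = -0.931782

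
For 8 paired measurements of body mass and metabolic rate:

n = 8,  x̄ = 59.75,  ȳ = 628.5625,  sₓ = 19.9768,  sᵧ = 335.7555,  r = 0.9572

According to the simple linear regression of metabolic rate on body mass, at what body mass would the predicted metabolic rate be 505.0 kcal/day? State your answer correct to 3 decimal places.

b = r · sᵧ/sₓ = 0.9572 · 335.7555/19.9768 = 16.087920
a = ȳ − b·x̄ = 628.5625 − 16.087920·59.75 = -332.690733
Set a + b·x = 505.0: x = (505.0 − (-332.690733)) / 16.087920 = 52.069548

52.070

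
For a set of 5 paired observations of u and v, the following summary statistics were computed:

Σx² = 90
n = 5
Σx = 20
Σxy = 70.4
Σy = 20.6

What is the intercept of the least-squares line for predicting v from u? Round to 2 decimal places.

Sxx = Σx² − (Σx)²/n = 90 − 80 = 10
Sxy = Σxy − (Σx)(Σy)/n = 70.4 − 82.4 = -12
b = Sxy/Sxx = -12/10 = -1.2
a = ȳ − b·x̄ = 4.12 − (-1.2)·4 = 8.92

8.92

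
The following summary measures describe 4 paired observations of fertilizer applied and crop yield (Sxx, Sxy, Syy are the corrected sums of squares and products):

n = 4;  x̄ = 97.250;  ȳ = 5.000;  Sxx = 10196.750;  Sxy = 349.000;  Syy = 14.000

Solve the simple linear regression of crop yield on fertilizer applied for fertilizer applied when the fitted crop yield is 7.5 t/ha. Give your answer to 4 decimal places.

b = Sxy/Sxx = 349/10196.75 = 0.034227
a = ȳ − b·x̄ = 5 − 0.034227·97.25 = 1.671464
Set a + b·x = 7.5: x = (7.5 − 1.671464) / 0.034227 = 170.292622

170.2926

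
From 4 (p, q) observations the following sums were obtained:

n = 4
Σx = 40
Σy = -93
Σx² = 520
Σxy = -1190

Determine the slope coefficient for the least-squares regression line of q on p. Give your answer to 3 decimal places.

-2.167

Sxx = Σx² − (Σx)²/n = 520 − 400 = 120
Sxy = Σxy − (Σx)(Σy)/n = -1190 − (-930) = -260
b = Sxy/Sxx = -260/120 = -2.166667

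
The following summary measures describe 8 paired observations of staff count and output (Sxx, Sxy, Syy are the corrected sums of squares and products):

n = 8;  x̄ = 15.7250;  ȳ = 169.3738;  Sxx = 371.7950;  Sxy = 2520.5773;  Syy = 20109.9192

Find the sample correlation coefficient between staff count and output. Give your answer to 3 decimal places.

r = Sxy/√(Sxx·Syy) = 2520.5773/√(7476767.408964) = 2520.5773/2734.367826 = 0.921814

0.922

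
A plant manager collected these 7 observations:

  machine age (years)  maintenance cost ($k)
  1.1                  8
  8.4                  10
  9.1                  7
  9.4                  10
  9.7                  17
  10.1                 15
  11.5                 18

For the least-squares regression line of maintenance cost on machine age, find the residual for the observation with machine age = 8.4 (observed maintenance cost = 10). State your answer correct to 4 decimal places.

n = 7, Σx = 59.3, Σy = 85, Σxy = 773.9, Σx² = 571.29
Sxx = Σx² − (Σx)²/n = 571.29 − 502.355714 = 68.934286
Sxy = Σxy − (Σx)(Σy)/n = 773.9 − 720.071429 = 53.828571
b = Sxy/Sxx = 53.828571/68.934286 = 0.780868
a = ȳ − b·x̄ = 12.142857 − 0.780868·8.471429 = 5.527790
ŷ(8.4) = 5.527790 + 0.780868·8.4 = 12.087081
residual = y − ŷ = 10 − 12.087081 = -2.087081

-2.0871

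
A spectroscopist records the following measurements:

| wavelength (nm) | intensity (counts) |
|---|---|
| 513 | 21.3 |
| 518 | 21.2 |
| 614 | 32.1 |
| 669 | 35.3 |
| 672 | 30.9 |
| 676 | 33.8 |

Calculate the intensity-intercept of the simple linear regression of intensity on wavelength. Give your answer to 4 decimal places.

n = 6, Σx = 3662, Σy = 174.6, Σxy = 108847.2, Σx² = 2264610
Sxx = Σx² − (Σx)²/n = 2264610 − 2235040.666667 = 29569.333333
Sxy = Σxy − (Σx)(Σy)/n = 108847.2 − 106564.2 = 2283
b = Sxy/Sxx = 2283/29569.333333 = 0.077208
a = ȳ − b·x̄ = 29.1 − 0.077208·610.333333 = -18.022841

-18.0228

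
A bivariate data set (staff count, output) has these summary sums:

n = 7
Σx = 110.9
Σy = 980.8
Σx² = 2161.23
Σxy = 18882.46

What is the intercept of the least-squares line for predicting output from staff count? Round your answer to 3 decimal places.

Sxx = Σx² − (Σx)²/n = 2161.23 − 1756.972857 = 404.257143
Sxy = Σxy − (Σx)(Σy)/n = 18882.46 − 15538.674286 = 3343.785714
b = Sxy/Sxx = 3343.785714/404.257143 = 8.271433
a = ȳ − b·x̄ = 140.114286 − 8.271433·15.842857 = 9.071161

9.071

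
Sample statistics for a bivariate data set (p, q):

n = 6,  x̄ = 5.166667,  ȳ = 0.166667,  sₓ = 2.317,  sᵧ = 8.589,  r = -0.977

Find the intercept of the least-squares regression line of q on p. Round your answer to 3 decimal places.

18.879

b = r · sᵧ/sₓ = -0.977 · 8.589/2.317 = -3.621689
a = ȳ − b·x̄ = 0.166667 − (-3.621689)·5.166667 = 18.878727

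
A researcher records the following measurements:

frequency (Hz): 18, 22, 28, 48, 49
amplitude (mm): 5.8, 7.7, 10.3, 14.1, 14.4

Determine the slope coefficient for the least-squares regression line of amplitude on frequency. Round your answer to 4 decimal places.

0.2567

n = 5, Σx = 165, Σy = 52.3, Σxy = 1944.6, Σx² = 6297
Sxx = Σx² − (Σx)²/n = 6297 − 5445 = 852
Sxy = Σxy − (Σx)(Σy)/n = 1944.6 − 1725.9 = 218.7
b = Sxy/Sxx = 218.7/852 = 0.256690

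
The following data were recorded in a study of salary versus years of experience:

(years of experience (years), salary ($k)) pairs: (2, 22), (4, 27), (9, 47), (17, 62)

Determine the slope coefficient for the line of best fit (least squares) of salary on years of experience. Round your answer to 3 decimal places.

n = 4, Σx = 32, Σy = 158, Σxy = 1629, Σx² = 390
Sxx = Σx² − (Σx)²/n = 390 − 256 = 134
Sxy = Σxy − (Σx)(Σy)/n = 1629 − 1264 = 365
b = Sxy/Sxx = 365/134 = 2.723881

2.724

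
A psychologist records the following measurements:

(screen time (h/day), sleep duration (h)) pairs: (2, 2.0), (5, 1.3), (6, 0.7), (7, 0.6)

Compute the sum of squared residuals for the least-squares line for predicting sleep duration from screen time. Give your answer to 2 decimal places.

0.05

n = 4, Σx = 20, Σy = 4.6, Σxy = 18.9, Σx² = 114, Σy² = 6.54
Sxx = Σx² − (Σx)²/n = 114 − 100 = 14
Sxy = Σxy − (Σx)(Σy)/n = 18.9 − 23 = -4.1
Syy = Σy² − (Σy)²/n = 6.54 − 5.29 = 1.25
b = Sxy/Sxx = -4.1/14 = -0.292857
SSE = Syy − b·Sxy = 1.25 − (-0.292857)·(-4.1) = 0.049286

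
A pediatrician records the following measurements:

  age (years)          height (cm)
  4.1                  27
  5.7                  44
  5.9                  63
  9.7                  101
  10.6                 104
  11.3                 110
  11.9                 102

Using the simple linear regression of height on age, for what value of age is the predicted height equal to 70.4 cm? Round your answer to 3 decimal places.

7.653

n = 7, Σx = 59.2, Σy = 551, Σxy = 5272.1, Σx² = 559.86
Sxx = Σx² − (Σx)²/n = 559.86 − 500.662857 = 59.197143
Sxy = Σxy − (Σx)(Σy)/n = 5272.1 − 4659.885714 = 612.214286
b = Sxy/Sxx = 612.214286/59.197143 = 10.341957
a = ȳ − b·x̄ = 78.714286 − 10.341957·8.457143 = -8.749119
Set a + b·x = 70.4: x = (70.4 − (-8.749119)) / 10.341957 = 7.653205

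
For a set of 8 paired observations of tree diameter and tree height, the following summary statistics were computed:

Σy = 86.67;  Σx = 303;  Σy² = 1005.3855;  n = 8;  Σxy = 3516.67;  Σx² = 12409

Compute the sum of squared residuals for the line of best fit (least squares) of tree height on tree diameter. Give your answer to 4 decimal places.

7.7065

Sxx = Σx² − (Σx)²/n = 12409 − 11476.125 = 932.875
Sxy = Σxy − (Σx)(Σy)/n = 3516.67 − 3282.62625 = 234.04375
Syy = Σy² − (Σy)²/n = 1005.3855 − 938.961113 = 66.424387
b = Sxy/Sxx = 234.04375/932.875 = 0.250884
SSE = Syy − b·Sxy = 66.424387 − 0.250884·234.04375 = 7.706470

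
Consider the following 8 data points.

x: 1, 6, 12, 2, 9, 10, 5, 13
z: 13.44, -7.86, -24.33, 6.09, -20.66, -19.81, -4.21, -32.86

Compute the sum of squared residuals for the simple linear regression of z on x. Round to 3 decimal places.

n = 8, Σx = 58, Σy = -90.2, Σxy = -1145.77, Σx² = 560, Σy² = 2788.2256
Sxx = Σx² − (Σx)²/n = 560 − 420.5 = 139.5
Sxy = Σxy − (Σx)(Σy)/n = -1145.77 − (-653.95) = -491.82
Syy = Σy² − (Σy)²/n = 2788.2256 − 1017.005 = 1771.2206
b = Sxy/Sxx = -491.82/139.5 = -3.525591
SSE = Syy − b·Sxy = 1771.2206 − (-3.525591)·(-491.82) = 37.264239

37.264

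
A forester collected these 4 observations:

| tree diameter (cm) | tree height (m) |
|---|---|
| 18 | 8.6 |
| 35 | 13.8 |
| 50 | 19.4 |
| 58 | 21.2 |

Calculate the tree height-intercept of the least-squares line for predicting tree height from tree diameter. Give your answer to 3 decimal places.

n = 4, Σx = 161, Σy = 63, Σxy = 2837.4, Σx² = 7413
Sxx = Σx² − (Σx)²/n = 7413 − 6480.25 = 932.75
Sxy = Σxy − (Σx)(Σy)/n = 2837.4 − 2535.75 = 301.65
b = Sxy/Sxx = 301.65/932.75 = 0.323399
a = ȳ − b·x̄ = 15.75 − 0.323399·40.25 = 2.733208

2.733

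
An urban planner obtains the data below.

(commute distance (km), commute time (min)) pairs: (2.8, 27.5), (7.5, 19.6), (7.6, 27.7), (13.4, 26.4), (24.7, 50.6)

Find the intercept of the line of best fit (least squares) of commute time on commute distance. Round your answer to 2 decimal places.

n = 5, Σx = 56, Σy = 151.8, Σxy = 2038.1, Σx² = 911.5
Sxx = Σx² − (Σx)²/n = 911.5 − 627.2 = 284.3
Sxy = Σxy − (Σx)(Σy)/n = 2038.1 − 1700.16 = 337.94
b = Sxy/Sxx = 337.94/284.3 = 1.188674
a = ȳ − b·x̄ = 30.36 − 1.188674·11.2 = 17.046852

17.05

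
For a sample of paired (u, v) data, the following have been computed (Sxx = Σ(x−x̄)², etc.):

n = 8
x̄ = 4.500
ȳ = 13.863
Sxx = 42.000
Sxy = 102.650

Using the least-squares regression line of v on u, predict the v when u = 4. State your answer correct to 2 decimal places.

12.64

b = Sxy/Sxx = 102.65/42 = 2.444048
a = ȳ − b·x̄ = 13.863 − 2.444048·4.5 = 2.864786
ŷ(4) = a + b·4 = 2.864786 + 2.444048·4 = 12.640976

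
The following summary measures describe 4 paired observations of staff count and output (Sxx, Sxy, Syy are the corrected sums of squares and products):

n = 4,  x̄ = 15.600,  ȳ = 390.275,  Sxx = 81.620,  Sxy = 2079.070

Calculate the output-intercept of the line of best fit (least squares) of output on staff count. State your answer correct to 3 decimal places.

-7.097

b = Sxy/Sxx = 2079.07/81.62 = 25.472556
a = ȳ − b·x̄ = 390.275 − 25.472556·15.6 = -7.096870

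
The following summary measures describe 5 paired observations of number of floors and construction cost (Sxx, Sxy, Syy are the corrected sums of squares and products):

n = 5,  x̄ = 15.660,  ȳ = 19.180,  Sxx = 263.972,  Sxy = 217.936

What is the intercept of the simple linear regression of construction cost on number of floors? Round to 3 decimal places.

6.251

b = Sxy/Sxx = 217.936/263.972 = 0.825603
a = ȳ − b·x̄ = 19.18 − 0.825603·15.66 = 6.251061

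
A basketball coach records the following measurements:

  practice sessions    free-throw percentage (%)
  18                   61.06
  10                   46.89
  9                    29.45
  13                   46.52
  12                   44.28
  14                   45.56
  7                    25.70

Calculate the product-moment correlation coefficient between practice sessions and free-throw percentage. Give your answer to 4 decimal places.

0.9151

n = 7, Σx = 83, Σy = 299.46, Σxy = 3786.89, Σx² = 1063, Σy² = 13655.3306
Sxx = Σx² − (Σx)²/n = 1063 − 984.142857 = 78.857143
Sxy = Σxy − (Σx)(Σy)/n = 3786.89 − 3550.74 = 236.15
Syy = Σy² − (Σy)²/n = 13655.3306 − 12810.8988 = 844.4318
r = Sxy/√(Sxx·Syy) = 236.15/√(66589.479086) = 236.15/258.049373 = 0.915135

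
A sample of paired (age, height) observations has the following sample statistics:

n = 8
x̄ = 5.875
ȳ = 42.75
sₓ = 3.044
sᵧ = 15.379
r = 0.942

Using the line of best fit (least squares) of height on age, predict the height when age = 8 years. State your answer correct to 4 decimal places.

b = r · sᵧ/sₓ = 0.942 · 15.379/3.044 = 4.759204
a = ȳ − b·x̄ = 42.75 − 4.759204·5.875 = 14.789675
ŷ(8) = a + b·8 = 14.789675 + 4.759204·8 = 52.863309

52.8633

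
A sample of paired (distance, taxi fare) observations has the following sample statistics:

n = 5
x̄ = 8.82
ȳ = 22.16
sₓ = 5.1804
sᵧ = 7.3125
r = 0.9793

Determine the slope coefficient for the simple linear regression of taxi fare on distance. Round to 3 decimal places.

b = r · sᵧ/sₓ = 0.9793 · 7.3125/5.1804 = 1.382351

1.382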